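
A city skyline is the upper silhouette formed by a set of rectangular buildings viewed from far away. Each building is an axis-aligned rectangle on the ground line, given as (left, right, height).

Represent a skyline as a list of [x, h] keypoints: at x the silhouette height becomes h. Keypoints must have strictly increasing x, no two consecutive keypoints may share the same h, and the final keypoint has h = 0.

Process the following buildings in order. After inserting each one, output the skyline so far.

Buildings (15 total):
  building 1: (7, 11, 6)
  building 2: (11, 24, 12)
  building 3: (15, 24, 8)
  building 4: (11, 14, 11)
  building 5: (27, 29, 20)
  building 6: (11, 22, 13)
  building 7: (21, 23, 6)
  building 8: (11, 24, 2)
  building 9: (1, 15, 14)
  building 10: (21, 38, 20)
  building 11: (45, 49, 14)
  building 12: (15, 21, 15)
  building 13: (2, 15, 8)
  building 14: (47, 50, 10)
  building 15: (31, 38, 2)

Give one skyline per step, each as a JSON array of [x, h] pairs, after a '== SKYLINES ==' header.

== SKYLINES ==
[[7,6],[11,0]]
[[7,6],[11,12],[24,0]]
[[7,6],[11,12],[24,0]]
[[7,6],[11,12],[24,0]]
[[7,6],[11,12],[24,0],[27,20],[29,0]]
[[7,6],[11,13],[22,12],[24,0],[27,20],[29,0]]
[[7,6],[11,13],[22,12],[24,0],[27,20],[29,0]]
[[7,6],[11,13],[22,12],[24,0],[27,20],[29,0]]
[[1,14],[15,13],[22,12],[24,0],[27,20],[29,0]]
[[1,14],[15,13],[21,20],[38,0]]
[[1,14],[15,13],[21,20],[38,0],[45,14],[49,0]]
[[1,14],[15,15],[21,20],[38,0],[45,14],[49,0]]
[[1,14],[15,15],[21,20],[38,0],[45,14],[49,0]]
[[1,14],[15,15],[21,20],[38,0],[45,14],[49,10],[50,0]]
[[1,14],[15,15],[21,20],[38,0],[45,14],[49,10],[50,0]]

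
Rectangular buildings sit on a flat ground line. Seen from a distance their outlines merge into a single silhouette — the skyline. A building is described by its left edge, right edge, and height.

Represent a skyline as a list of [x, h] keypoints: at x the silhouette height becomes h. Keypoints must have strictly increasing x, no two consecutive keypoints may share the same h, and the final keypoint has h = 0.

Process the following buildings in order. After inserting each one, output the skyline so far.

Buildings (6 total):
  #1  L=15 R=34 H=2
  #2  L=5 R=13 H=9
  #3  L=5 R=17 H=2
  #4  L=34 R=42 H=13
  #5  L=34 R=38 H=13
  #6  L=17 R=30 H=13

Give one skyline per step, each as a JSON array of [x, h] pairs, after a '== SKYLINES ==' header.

== SKYLINES ==
[[15,2],[34,0]]
[[5,9],[13,0],[15,2],[34,0]]
[[5,9],[13,2],[34,0]]
[[5,9],[13,2],[34,13],[42,0]]
[[5,9],[13,2],[34,13],[42,0]]
[[5,9],[13,2],[17,13],[30,2],[34,13],[42,0]]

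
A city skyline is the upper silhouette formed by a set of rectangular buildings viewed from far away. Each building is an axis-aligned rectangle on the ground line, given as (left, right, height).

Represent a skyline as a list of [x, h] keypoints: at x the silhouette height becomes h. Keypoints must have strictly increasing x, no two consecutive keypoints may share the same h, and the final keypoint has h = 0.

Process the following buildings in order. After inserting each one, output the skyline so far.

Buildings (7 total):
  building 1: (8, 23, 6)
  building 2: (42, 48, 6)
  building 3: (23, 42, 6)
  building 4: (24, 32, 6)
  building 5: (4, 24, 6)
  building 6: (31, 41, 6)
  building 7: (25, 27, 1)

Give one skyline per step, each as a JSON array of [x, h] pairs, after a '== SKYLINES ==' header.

== SKYLINES ==
[[8,6],[23,0]]
[[8,6],[23,0],[42,6],[48,0]]
[[8,6],[48,0]]
[[8,6],[48,0]]
[[4,6],[48,0]]
[[4,6],[48,0]]
[[4,6],[48,0]]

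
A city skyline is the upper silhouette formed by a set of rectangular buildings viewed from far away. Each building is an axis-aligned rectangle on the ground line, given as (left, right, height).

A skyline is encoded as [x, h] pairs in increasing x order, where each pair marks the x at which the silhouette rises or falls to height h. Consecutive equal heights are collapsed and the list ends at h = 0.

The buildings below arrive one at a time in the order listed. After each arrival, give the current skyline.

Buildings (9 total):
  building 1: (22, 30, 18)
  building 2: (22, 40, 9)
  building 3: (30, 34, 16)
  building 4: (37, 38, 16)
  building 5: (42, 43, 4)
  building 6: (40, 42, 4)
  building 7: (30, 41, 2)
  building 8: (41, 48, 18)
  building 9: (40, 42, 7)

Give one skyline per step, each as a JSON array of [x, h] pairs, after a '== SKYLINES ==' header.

== SKYLINES ==
[[22,18],[30,0]]
[[22,18],[30,9],[40,0]]
[[22,18],[30,16],[34,9],[40,0]]
[[22,18],[30,16],[34,9],[37,16],[38,9],[40,0]]
[[22,18],[30,16],[34,9],[37,16],[38,9],[40,0],[42,4],[43,0]]
[[22,18],[30,16],[34,9],[37,16],[38,9],[40,4],[43,0]]
[[22,18],[30,16],[34,9],[37,16],[38,9],[40,4],[43,0]]
[[22,18],[30,16],[34,9],[37,16],[38,9],[40,4],[41,18],[48,0]]
[[22,18],[30,16],[34,9],[37,16],[38,9],[40,7],[41,18],[48,0]]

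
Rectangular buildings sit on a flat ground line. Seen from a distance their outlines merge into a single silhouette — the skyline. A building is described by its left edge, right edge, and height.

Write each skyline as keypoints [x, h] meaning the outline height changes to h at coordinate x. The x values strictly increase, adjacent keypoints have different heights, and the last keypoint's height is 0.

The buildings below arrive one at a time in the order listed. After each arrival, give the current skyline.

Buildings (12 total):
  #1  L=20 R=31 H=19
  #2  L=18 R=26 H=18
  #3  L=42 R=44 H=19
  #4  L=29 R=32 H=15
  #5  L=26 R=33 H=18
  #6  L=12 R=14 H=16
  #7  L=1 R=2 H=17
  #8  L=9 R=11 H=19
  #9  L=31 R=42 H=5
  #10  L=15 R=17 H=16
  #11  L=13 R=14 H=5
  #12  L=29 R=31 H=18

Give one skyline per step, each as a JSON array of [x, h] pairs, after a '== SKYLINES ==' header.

== SKYLINES ==
[[20,19],[31,0]]
[[18,18],[20,19],[31,0]]
[[18,18],[20,19],[31,0],[42,19],[44,0]]
[[18,18],[20,19],[31,15],[32,0],[42,19],[44,0]]
[[18,18],[20,19],[31,18],[33,0],[42,19],[44,0]]
[[12,16],[14,0],[18,18],[20,19],[31,18],[33,0],[42,19],[44,0]]
[[1,17],[2,0],[12,16],[14,0],[18,18],[20,19],[31,18],[33,0],[42,19],[44,0]]
[[1,17],[2,0],[9,19],[11,0],[12,16],[14,0],[18,18],[20,19],[31,18],[33,0],[42,19],[44,0]]
[[1,17],[2,0],[9,19],[11,0],[12,16],[14,0],[18,18],[20,19],[31,18],[33,5],[42,19],[44,0]]
[[1,17],[2,0],[9,19],[11,0],[12,16],[14,0],[15,16],[17,0],[18,18],[20,19],[31,18],[33,5],[42,19],[44,0]]
[[1,17],[2,0],[9,19],[11,0],[12,16],[14,0],[15,16],[17,0],[18,18],[20,19],[31,18],[33,5],[42,19],[44,0]]
[[1,17],[2,0],[9,19],[11,0],[12,16],[14,0],[15,16],[17,0],[18,18],[20,19],[31,18],[33,5],[42,19],[44,0]]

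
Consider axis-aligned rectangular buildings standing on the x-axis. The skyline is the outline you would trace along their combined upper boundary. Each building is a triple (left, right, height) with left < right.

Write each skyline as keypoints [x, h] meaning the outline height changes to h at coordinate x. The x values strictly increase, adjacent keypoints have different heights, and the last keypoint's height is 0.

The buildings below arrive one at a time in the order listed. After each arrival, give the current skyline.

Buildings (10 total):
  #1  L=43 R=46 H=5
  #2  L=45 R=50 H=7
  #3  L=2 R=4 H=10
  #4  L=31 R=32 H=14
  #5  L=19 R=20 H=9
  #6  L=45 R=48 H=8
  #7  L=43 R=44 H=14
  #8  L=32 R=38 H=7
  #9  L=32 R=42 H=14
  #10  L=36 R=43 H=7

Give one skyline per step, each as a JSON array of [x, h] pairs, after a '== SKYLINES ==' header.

== SKYLINES ==
[[43,5],[46,0]]
[[43,5],[45,7],[50,0]]
[[2,10],[4,0],[43,5],[45,7],[50,0]]
[[2,10],[4,0],[31,14],[32,0],[43,5],[45,7],[50,0]]
[[2,10],[4,0],[19,9],[20,0],[31,14],[32,0],[43,5],[45,7],[50,0]]
[[2,10],[4,0],[19,9],[20,0],[31,14],[32,0],[43,5],[45,8],[48,7],[50,0]]
[[2,10],[4,0],[19,9],[20,0],[31,14],[32,0],[43,14],[44,5],[45,8],[48,7],[50,0]]
[[2,10],[4,0],[19,9],[20,0],[31,14],[32,7],[38,0],[43,14],[44,5],[45,8],[48,7],[50,0]]
[[2,10],[4,0],[19,9],[20,0],[31,14],[42,0],[43,14],[44,5],[45,8],[48,7],[50,0]]
[[2,10],[4,0],[19,9],[20,0],[31,14],[42,7],[43,14],[44,5],[45,8],[48,7],[50,0]]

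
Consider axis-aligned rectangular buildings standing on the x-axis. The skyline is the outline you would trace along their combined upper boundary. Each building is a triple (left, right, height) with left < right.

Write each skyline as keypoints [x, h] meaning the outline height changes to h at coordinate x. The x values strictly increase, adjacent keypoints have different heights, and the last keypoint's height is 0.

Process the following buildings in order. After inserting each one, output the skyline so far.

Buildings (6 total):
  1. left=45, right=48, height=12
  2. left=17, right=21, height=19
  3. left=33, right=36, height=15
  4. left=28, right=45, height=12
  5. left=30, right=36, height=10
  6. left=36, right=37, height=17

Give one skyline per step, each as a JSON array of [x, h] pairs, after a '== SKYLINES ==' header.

== SKYLINES ==
[[45,12],[48,0]]
[[17,19],[21,0],[45,12],[48,0]]
[[17,19],[21,0],[33,15],[36,0],[45,12],[48,0]]
[[17,19],[21,0],[28,12],[33,15],[36,12],[48,0]]
[[17,19],[21,0],[28,12],[33,15],[36,12],[48,0]]
[[17,19],[21,0],[28,12],[33,15],[36,17],[37,12],[48,0]]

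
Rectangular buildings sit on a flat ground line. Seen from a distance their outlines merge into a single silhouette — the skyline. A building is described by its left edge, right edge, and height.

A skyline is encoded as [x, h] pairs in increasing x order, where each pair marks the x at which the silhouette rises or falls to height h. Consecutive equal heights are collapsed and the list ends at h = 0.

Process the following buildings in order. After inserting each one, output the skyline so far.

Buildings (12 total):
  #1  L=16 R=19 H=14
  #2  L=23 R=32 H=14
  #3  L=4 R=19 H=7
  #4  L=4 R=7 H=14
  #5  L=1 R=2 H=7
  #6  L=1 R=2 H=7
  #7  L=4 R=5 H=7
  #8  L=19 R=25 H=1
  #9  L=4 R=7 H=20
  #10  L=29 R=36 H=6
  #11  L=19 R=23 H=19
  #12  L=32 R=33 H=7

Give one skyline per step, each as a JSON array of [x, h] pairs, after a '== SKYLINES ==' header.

== SKYLINES ==
[[16,14],[19,0]]
[[16,14],[19,0],[23,14],[32,0]]
[[4,7],[16,14],[19,0],[23,14],[32,0]]
[[4,14],[7,7],[16,14],[19,0],[23,14],[32,0]]
[[1,7],[2,0],[4,14],[7,7],[16,14],[19,0],[23,14],[32,0]]
[[1,7],[2,0],[4,14],[7,7],[16,14],[19,0],[23,14],[32,0]]
[[1,7],[2,0],[4,14],[7,7],[16,14],[19,0],[23,14],[32,0]]
[[1,7],[2,0],[4,14],[7,7],[16,14],[19,1],[23,14],[32,0]]
[[1,7],[2,0],[4,20],[7,7],[16,14],[19,1],[23,14],[32,0]]
[[1,7],[2,0],[4,20],[7,7],[16,14],[19,1],[23,14],[32,6],[36,0]]
[[1,7],[2,0],[4,20],[7,7],[16,14],[19,19],[23,14],[32,6],[36,0]]
[[1,7],[2,0],[4,20],[7,7],[16,14],[19,19],[23,14],[32,7],[33,6],[36,0]]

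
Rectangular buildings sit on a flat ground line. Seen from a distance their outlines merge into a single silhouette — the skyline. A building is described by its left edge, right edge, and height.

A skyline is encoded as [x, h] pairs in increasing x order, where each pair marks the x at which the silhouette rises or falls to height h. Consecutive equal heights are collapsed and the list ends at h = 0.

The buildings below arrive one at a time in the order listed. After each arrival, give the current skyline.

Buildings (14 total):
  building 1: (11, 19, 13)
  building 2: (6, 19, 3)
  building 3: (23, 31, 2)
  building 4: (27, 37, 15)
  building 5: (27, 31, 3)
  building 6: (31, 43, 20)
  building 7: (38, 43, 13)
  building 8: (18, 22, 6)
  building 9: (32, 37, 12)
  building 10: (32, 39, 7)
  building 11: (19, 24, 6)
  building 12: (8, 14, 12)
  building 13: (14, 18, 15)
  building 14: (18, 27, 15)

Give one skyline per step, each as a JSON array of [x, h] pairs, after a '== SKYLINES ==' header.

== SKYLINES ==
[[11,13],[19,0]]
[[6,3],[11,13],[19,0]]
[[6,3],[11,13],[19,0],[23,2],[31,0]]
[[6,3],[11,13],[19,0],[23,2],[27,15],[37,0]]
[[6,3],[11,13],[19,0],[23,2],[27,15],[37,0]]
[[6,3],[11,13],[19,0],[23,2],[27,15],[31,20],[43,0]]
[[6,3],[11,13],[19,0],[23,2],[27,15],[31,20],[43,0]]
[[6,3],[11,13],[19,6],[22,0],[23,2],[27,15],[31,20],[43,0]]
[[6,3],[11,13],[19,6],[22,0],[23,2],[27,15],[31,20],[43,0]]
[[6,3],[11,13],[19,6],[22,0],[23,2],[27,15],[31,20],[43,0]]
[[6,3],[11,13],[19,6],[24,2],[27,15],[31,20],[43,0]]
[[6,3],[8,12],[11,13],[19,6],[24,2],[27,15],[31,20],[43,0]]
[[6,3],[8,12],[11,13],[14,15],[18,13],[19,6],[24,2],[27,15],[31,20],[43,0]]
[[6,3],[8,12],[11,13],[14,15],[31,20],[43,0]]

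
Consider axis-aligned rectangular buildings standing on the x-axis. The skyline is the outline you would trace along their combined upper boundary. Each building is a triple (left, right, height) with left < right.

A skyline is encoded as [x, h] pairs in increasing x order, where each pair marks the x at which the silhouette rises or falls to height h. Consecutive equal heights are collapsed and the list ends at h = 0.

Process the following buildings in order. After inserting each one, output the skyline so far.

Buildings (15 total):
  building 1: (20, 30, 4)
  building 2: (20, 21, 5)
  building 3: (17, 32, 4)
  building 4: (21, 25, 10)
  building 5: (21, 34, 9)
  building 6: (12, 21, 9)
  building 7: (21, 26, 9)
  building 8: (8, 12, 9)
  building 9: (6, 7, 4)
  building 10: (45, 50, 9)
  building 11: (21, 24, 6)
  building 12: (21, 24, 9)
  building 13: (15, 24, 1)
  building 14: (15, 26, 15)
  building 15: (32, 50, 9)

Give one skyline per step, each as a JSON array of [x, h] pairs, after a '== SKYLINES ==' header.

== SKYLINES ==
[[20,4],[30,0]]
[[20,5],[21,4],[30,0]]
[[17,4],[20,5],[21,4],[32,0]]
[[17,4],[20,5],[21,10],[25,4],[32,0]]
[[17,4],[20,5],[21,10],[25,9],[34,0]]
[[12,9],[21,10],[25,9],[34,0]]
[[12,9],[21,10],[25,9],[34,0]]
[[8,9],[21,10],[25,9],[34,0]]
[[6,4],[7,0],[8,9],[21,10],[25,9],[34,0]]
[[6,4],[7,0],[8,9],[21,10],[25,9],[34,0],[45,9],[50,0]]
[[6,4],[7,0],[8,9],[21,10],[25,9],[34,0],[45,9],[50,0]]
[[6,4],[7,0],[8,9],[21,10],[25,9],[34,0],[45,9],[50,0]]
[[6,4],[7,0],[8,9],[21,10],[25,9],[34,0],[45,9],[50,0]]
[[6,4],[7,0],[8,9],[15,15],[26,9],[34,0],[45,9],[50,0]]
[[6,4],[7,0],[8,9],[15,15],[26,9],[50,0]]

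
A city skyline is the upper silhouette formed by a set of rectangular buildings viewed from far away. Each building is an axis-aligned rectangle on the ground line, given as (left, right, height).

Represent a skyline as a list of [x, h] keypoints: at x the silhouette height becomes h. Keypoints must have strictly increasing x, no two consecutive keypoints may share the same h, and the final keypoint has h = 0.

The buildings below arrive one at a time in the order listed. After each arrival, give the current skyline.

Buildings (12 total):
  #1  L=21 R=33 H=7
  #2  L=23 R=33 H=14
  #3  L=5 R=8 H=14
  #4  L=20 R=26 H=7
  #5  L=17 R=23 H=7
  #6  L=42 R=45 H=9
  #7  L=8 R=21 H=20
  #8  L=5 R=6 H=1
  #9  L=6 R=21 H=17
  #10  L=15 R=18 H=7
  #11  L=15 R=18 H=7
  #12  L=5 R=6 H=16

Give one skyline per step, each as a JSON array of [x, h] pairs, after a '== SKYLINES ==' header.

== SKYLINES ==
[[21,7],[33,0]]
[[21,7],[23,14],[33,0]]
[[5,14],[8,0],[21,7],[23,14],[33,0]]
[[5,14],[8,0],[20,7],[23,14],[33,0]]
[[5,14],[8,0],[17,7],[23,14],[33,0]]
[[5,14],[8,0],[17,7],[23,14],[33,0],[42,9],[45,0]]
[[5,14],[8,20],[21,7],[23,14],[33,0],[42,9],[45,0]]
[[5,14],[8,20],[21,7],[23,14],[33,0],[42,9],[45,0]]
[[5,14],[6,17],[8,20],[21,7],[23,14],[33,0],[42,9],[45,0]]
[[5,14],[6,17],[8,20],[21,7],[23,14],[33,0],[42,9],[45,0]]
[[5,14],[6,17],[8,20],[21,7],[23,14],[33,0],[42,9],[45,0]]
[[5,16],[6,17],[8,20],[21,7],[23,14],[33,0],[42,9],[45,0]]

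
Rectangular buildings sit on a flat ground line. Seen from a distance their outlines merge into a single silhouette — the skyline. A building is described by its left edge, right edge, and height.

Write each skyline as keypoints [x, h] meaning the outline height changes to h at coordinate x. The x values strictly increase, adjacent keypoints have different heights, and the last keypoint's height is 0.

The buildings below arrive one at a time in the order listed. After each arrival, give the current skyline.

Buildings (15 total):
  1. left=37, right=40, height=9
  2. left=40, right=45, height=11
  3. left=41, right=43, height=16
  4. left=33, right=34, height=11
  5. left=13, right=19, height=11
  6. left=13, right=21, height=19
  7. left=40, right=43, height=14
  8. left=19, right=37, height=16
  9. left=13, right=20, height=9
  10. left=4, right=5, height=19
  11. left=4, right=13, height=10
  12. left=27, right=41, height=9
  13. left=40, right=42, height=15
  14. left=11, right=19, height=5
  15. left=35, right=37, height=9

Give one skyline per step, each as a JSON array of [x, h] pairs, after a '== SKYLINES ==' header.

== SKYLINES ==
[[37,9],[40,0]]
[[37,9],[40,11],[45,0]]
[[37,9],[40,11],[41,16],[43,11],[45,0]]
[[33,11],[34,0],[37,9],[40,11],[41,16],[43,11],[45,0]]
[[13,11],[19,0],[33,11],[34,0],[37,9],[40,11],[41,16],[43,11],[45,0]]
[[13,19],[21,0],[33,11],[34,0],[37,9],[40,11],[41,16],[43,11],[45,0]]
[[13,19],[21,0],[33,11],[34,0],[37,9],[40,14],[41,16],[43,11],[45,0]]
[[13,19],[21,16],[37,9],[40,14],[41,16],[43,11],[45,0]]
[[13,19],[21,16],[37,9],[40,14],[41,16],[43,11],[45,0]]
[[4,19],[5,0],[13,19],[21,16],[37,9],[40,14],[41,16],[43,11],[45,0]]
[[4,19],[5,10],[13,19],[21,16],[37,9],[40,14],[41,16],[43,11],[45,0]]
[[4,19],[5,10],[13,19],[21,16],[37,9],[40,14],[41,16],[43,11],[45,0]]
[[4,19],[5,10],[13,19],[21,16],[37,9],[40,15],[41,16],[43,11],[45,0]]
[[4,19],[5,10],[13,19],[21,16],[37,9],[40,15],[41,16],[43,11],[45,0]]
[[4,19],[5,10],[13,19],[21,16],[37,9],[40,15],[41,16],[43,11],[45,0]]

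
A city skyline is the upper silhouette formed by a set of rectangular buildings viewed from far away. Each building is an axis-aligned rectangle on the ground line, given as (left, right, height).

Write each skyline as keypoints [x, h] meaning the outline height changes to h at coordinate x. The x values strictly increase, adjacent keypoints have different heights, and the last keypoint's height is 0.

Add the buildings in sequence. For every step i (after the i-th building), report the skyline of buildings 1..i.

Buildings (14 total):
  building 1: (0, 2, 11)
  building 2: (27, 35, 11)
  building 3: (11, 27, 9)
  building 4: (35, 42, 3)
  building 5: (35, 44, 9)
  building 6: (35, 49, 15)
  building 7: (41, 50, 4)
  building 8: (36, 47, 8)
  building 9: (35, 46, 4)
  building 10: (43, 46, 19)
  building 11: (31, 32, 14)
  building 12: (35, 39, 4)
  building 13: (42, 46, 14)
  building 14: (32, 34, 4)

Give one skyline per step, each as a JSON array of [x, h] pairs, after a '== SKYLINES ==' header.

== SKYLINES ==
[[0,11],[2,0]]
[[0,11],[2,0],[27,11],[35,0]]
[[0,11],[2,0],[11,9],[27,11],[35,0]]
[[0,11],[2,0],[11,9],[27,11],[35,3],[42,0]]
[[0,11],[2,0],[11,9],[27,11],[35,9],[44,0]]
[[0,11],[2,0],[11,9],[27,11],[35,15],[49,0]]
[[0,11],[2,0],[11,9],[27,11],[35,15],[49,4],[50,0]]
[[0,11],[2,0],[11,9],[27,11],[35,15],[49,4],[50,0]]
[[0,11],[2,0],[11,9],[27,11],[35,15],[49,4],[50,0]]
[[0,11],[2,0],[11,9],[27,11],[35,15],[43,19],[46,15],[49,4],[50,0]]
[[0,11],[2,0],[11,9],[27,11],[31,14],[32,11],[35,15],[43,19],[46,15],[49,4],[50,0]]
[[0,11],[2,0],[11,9],[27,11],[31,14],[32,11],[35,15],[43,19],[46,15],[49,4],[50,0]]
[[0,11],[2,0],[11,9],[27,11],[31,14],[32,11],[35,15],[43,19],[46,15],[49,4],[50,0]]
[[0,11],[2,0],[11,9],[27,11],[31,14],[32,11],[35,15],[43,19],[46,15],[49,4],[50,0]]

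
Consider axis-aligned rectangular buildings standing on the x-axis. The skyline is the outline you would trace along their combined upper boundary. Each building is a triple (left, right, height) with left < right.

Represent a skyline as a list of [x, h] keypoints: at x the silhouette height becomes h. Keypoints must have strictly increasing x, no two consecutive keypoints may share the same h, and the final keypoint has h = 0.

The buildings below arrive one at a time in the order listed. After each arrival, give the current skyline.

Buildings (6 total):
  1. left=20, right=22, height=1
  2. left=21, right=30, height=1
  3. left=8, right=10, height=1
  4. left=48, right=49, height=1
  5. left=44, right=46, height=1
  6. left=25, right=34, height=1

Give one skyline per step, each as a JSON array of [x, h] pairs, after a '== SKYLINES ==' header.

== SKYLINES ==
[[20,1],[22,0]]
[[20,1],[30,0]]
[[8,1],[10,0],[20,1],[30,0]]
[[8,1],[10,0],[20,1],[30,0],[48,1],[49,0]]
[[8,1],[10,0],[20,1],[30,0],[44,1],[46,0],[48,1],[49,0]]
[[8,1],[10,0],[20,1],[34,0],[44,1],[46,0],[48,1],[49,0]]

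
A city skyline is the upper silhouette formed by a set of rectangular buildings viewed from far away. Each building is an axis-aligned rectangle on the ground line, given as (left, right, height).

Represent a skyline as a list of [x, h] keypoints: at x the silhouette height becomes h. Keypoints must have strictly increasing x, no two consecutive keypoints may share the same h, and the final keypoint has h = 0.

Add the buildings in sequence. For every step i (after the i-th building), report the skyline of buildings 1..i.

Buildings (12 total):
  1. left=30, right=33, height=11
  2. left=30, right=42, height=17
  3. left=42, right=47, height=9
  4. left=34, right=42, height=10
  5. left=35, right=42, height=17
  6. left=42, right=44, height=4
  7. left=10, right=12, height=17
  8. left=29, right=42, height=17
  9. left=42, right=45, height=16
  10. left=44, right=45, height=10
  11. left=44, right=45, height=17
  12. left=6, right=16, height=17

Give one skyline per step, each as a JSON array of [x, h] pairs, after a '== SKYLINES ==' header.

== SKYLINES ==
[[30,11],[33,0]]
[[30,17],[42,0]]
[[30,17],[42,9],[47,0]]
[[30,17],[42,9],[47,0]]
[[30,17],[42,9],[47,0]]
[[30,17],[42,9],[47,0]]
[[10,17],[12,0],[30,17],[42,9],[47,0]]
[[10,17],[12,0],[29,17],[42,9],[47,0]]
[[10,17],[12,0],[29,17],[42,16],[45,9],[47,0]]
[[10,17],[12,0],[29,17],[42,16],[45,9],[47,0]]
[[10,17],[12,0],[29,17],[42,16],[44,17],[45,9],[47,0]]
[[6,17],[16,0],[29,17],[42,16],[44,17],[45,9],[47,0]]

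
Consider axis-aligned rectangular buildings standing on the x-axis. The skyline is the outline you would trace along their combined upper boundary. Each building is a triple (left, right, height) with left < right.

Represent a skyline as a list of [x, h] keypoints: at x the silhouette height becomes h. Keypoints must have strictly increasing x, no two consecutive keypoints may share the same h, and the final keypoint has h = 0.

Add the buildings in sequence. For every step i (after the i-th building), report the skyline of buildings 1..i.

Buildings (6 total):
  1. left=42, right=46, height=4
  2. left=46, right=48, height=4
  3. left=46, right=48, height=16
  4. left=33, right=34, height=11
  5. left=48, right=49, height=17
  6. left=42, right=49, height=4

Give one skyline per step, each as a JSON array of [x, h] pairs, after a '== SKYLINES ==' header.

== SKYLINES ==
[[42,4],[46,0]]
[[42,4],[48,0]]
[[42,4],[46,16],[48,0]]
[[33,11],[34,0],[42,4],[46,16],[48,0]]
[[33,11],[34,0],[42,4],[46,16],[48,17],[49,0]]
[[33,11],[34,0],[42,4],[46,16],[48,17],[49,0]]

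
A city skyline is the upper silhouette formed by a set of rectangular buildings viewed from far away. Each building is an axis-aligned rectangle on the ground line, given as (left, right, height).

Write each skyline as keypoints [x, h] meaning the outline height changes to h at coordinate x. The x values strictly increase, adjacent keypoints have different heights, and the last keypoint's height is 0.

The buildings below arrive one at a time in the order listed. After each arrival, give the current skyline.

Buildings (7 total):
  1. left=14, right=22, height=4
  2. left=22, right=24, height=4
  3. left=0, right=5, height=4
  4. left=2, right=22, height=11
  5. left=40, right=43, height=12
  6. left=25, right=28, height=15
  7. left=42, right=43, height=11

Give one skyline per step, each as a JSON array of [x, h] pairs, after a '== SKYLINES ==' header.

== SKYLINES ==
[[14,4],[22,0]]
[[14,4],[24,0]]
[[0,4],[5,0],[14,4],[24,0]]
[[0,4],[2,11],[22,4],[24,0]]
[[0,4],[2,11],[22,4],[24,0],[40,12],[43,0]]
[[0,4],[2,11],[22,4],[24,0],[25,15],[28,0],[40,12],[43,0]]
[[0,4],[2,11],[22,4],[24,0],[25,15],[28,0],[40,12],[43,0]]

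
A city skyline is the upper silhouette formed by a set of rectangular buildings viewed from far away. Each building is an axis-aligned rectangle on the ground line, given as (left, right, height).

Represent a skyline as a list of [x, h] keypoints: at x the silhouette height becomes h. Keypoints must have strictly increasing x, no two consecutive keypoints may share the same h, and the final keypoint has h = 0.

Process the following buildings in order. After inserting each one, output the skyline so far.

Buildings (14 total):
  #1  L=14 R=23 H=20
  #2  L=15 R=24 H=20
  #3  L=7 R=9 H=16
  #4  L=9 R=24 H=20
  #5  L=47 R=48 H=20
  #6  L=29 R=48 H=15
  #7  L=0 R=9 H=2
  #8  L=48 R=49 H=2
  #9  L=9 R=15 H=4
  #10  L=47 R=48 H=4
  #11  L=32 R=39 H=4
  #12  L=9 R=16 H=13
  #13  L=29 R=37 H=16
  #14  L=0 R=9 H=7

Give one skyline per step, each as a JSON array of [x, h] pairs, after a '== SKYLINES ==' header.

== SKYLINES ==
[[14,20],[23,0]]
[[14,20],[24,0]]
[[7,16],[9,0],[14,20],[24,0]]
[[7,16],[9,20],[24,0]]
[[7,16],[9,20],[24,0],[47,20],[48,0]]
[[7,16],[9,20],[24,0],[29,15],[47,20],[48,0]]
[[0,2],[7,16],[9,20],[24,0],[29,15],[47,20],[48,0]]
[[0,2],[7,16],[9,20],[24,0],[29,15],[47,20],[48,2],[49,0]]
[[0,2],[7,16],[9,20],[24,0],[29,15],[47,20],[48,2],[49,0]]
[[0,2],[7,16],[9,20],[24,0],[29,15],[47,20],[48,2],[49,0]]
[[0,2],[7,16],[9,20],[24,0],[29,15],[47,20],[48,2],[49,0]]
[[0,2],[7,16],[9,20],[24,0],[29,15],[47,20],[48,2],[49,0]]
[[0,2],[7,16],[9,20],[24,0],[29,16],[37,15],[47,20],[48,2],[49,0]]
[[0,7],[7,16],[9,20],[24,0],[29,16],[37,15],[47,20],[48,2],[49,0]]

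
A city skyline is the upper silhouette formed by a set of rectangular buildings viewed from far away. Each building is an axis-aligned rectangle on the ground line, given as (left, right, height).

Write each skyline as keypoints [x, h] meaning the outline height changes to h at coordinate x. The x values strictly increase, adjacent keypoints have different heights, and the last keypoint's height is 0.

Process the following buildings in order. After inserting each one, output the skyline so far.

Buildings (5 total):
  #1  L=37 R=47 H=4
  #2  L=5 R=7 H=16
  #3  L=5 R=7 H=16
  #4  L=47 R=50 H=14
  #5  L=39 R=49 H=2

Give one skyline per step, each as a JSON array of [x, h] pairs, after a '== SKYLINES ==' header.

== SKYLINES ==
[[37,4],[47,0]]
[[5,16],[7,0],[37,4],[47,0]]
[[5,16],[7,0],[37,4],[47,0]]
[[5,16],[7,0],[37,4],[47,14],[50,0]]
[[5,16],[7,0],[37,4],[47,14],[50,0]]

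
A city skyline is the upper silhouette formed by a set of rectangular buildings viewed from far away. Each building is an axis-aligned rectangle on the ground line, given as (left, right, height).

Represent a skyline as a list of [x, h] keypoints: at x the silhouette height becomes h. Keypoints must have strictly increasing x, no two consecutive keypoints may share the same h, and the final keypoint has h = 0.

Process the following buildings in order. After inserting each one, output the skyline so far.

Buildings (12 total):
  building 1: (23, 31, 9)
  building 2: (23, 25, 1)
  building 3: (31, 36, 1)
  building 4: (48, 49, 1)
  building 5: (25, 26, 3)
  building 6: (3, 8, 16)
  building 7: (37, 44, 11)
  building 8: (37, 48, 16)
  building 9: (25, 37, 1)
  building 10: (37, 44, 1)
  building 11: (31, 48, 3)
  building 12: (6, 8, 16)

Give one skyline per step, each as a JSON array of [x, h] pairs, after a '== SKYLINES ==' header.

== SKYLINES ==
[[23,9],[31,0]]
[[23,9],[31,0]]
[[23,9],[31,1],[36,0]]
[[23,9],[31,1],[36,0],[48,1],[49,0]]
[[23,9],[31,1],[36,0],[48,1],[49,0]]
[[3,16],[8,0],[23,9],[31,1],[36,0],[48,1],[49,0]]
[[3,16],[8,0],[23,9],[31,1],[36,0],[37,11],[44,0],[48,1],[49,0]]
[[3,16],[8,0],[23,9],[31,1],[36,0],[37,16],[48,1],[49,0]]
[[3,16],[8,0],[23,9],[31,1],[37,16],[48,1],[49,0]]
[[3,16],[8,0],[23,9],[31,1],[37,16],[48,1],[49,0]]
[[3,16],[8,0],[23,9],[31,3],[37,16],[48,1],[49,0]]
[[3,16],[8,0],[23,9],[31,3],[37,16],[48,1],[49,0]]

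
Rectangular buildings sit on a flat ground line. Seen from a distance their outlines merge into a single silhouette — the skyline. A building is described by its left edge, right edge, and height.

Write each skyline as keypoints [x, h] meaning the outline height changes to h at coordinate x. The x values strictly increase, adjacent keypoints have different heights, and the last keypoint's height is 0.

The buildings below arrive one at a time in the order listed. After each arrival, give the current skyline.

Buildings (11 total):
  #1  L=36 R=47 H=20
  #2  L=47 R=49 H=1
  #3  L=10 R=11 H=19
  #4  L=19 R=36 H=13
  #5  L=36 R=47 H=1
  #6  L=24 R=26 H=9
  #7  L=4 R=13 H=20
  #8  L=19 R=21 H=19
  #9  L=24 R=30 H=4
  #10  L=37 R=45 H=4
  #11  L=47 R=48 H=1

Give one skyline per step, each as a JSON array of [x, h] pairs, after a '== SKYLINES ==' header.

== SKYLINES ==
[[36,20],[47,0]]
[[36,20],[47,1],[49,0]]
[[10,19],[11,0],[36,20],[47,1],[49,0]]
[[10,19],[11,0],[19,13],[36,20],[47,1],[49,0]]
[[10,19],[11,0],[19,13],[36,20],[47,1],[49,0]]
[[10,19],[11,0],[19,13],[36,20],[47,1],[49,0]]
[[4,20],[13,0],[19,13],[36,20],[47,1],[49,0]]
[[4,20],[13,0],[19,19],[21,13],[36,20],[47,1],[49,0]]
[[4,20],[13,0],[19,19],[21,13],[36,20],[47,1],[49,0]]
[[4,20],[13,0],[19,19],[21,13],[36,20],[47,1],[49,0]]
[[4,20],[13,0],[19,19],[21,13],[36,20],[47,1],[49,0]]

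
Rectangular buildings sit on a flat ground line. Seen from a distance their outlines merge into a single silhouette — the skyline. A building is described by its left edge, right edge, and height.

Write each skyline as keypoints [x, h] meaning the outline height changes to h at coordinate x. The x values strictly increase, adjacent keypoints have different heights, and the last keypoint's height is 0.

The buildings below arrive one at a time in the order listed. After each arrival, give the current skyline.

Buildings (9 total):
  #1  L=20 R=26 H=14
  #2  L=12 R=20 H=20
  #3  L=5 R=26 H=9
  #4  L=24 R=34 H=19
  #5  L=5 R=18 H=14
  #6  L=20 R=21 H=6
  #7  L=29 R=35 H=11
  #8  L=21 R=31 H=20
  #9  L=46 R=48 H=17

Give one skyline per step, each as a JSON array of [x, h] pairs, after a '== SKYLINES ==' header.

== SKYLINES ==
[[20,14],[26,0]]
[[12,20],[20,14],[26,0]]
[[5,9],[12,20],[20,14],[26,0]]
[[5,9],[12,20],[20,14],[24,19],[34,0]]
[[5,14],[12,20],[20,14],[24,19],[34,0]]
[[5,14],[12,20],[20,14],[24,19],[34,0]]
[[5,14],[12,20],[20,14],[24,19],[34,11],[35,0]]
[[5,14],[12,20],[20,14],[21,20],[31,19],[34,11],[35,0]]
[[5,14],[12,20],[20,14],[21,20],[31,19],[34,11],[35,0],[46,17],[48,0]]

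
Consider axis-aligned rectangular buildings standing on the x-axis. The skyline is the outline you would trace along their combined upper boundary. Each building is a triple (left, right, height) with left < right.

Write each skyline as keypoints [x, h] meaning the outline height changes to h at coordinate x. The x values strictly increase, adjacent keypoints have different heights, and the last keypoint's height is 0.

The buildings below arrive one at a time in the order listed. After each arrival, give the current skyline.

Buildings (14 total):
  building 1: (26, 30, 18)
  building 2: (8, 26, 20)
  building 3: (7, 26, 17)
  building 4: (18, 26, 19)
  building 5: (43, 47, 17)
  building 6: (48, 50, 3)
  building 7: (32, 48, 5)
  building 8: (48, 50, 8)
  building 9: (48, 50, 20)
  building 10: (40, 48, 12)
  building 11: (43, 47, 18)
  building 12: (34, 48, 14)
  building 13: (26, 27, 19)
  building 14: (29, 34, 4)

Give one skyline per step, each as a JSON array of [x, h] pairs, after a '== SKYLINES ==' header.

== SKYLINES ==
[[26,18],[30,0]]
[[8,20],[26,18],[30,0]]
[[7,17],[8,20],[26,18],[30,0]]
[[7,17],[8,20],[26,18],[30,0]]
[[7,17],[8,20],[26,18],[30,0],[43,17],[47,0]]
[[7,17],[8,20],[26,18],[30,0],[43,17],[47,0],[48,3],[50,0]]
[[7,17],[8,20],[26,18],[30,0],[32,5],[43,17],[47,5],[48,3],[50,0]]
[[7,17],[8,20],[26,18],[30,0],[32,5],[43,17],[47,5],[48,8],[50,0]]
[[7,17],[8,20],[26,18],[30,0],[32,5],[43,17],[47,5],[48,20],[50,0]]
[[7,17],[8,20],[26,18],[30,0],[32,5],[40,12],[43,17],[47,12],[48,20],[50,0]]
[[7,17],[8,20],[26,18],[30,0],[32,5],[40,12],[43,18],[47,12],[48,20],[50,0]]
[[7,17],[8,20],[26,18],[30,0],[32,5],[34,14],[43,18],[47,14],[48,20],[50,0]]
[[7,17],[8,20],[26,19],[27,18],[30,0],[32,5],[34,14],[43,18],[47,14],[48,20],[50,0]]
[[7,17],[8,20],[26,19],[27,18],[30,4],[32,5],[34,14],[43,18],[47,14],[48,20],[50,0]]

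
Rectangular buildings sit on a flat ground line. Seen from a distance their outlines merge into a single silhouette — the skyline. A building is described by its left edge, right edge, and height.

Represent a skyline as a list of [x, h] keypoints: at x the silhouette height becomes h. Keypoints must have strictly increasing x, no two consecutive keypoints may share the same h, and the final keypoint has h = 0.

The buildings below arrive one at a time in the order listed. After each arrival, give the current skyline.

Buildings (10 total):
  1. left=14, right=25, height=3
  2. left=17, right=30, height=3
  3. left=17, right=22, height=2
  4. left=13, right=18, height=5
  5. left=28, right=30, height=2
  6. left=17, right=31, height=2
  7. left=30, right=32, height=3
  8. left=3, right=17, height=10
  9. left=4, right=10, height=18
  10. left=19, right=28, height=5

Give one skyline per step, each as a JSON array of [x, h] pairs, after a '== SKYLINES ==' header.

== SKYLINES ==
[[14,3],[25,0]]
[[14,3],[30,0]]
[[14,3],[30,0]]
[[13,5],[18,3],[30,0]]
[[13,5],[18,3],[30,0]]
[[13,5],[18,3],[30,2],[31,0]]
[[13,5],[18,3],[32,0]]
[[3,10],[17,5],[18,3],[32,0]]
[[3,10],[4,18],[10,10],[17,5],[18,3],[32,0]]
[[3,10],[4,18],[10,10],[17,5],[18,3],[19,5],[28,3],[32,0]]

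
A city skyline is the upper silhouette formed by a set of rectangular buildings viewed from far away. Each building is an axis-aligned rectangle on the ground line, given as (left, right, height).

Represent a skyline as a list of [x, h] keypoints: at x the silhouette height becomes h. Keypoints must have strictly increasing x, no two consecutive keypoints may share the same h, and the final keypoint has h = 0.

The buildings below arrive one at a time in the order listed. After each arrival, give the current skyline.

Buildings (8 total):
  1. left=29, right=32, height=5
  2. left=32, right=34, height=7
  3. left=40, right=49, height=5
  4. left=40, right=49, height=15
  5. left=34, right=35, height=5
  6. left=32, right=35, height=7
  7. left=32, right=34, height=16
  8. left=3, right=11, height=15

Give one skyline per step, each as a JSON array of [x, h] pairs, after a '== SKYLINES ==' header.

== SKYLINES ==
[[29,5],[32,0]]
[[29,5],[32,7],[34,0]]
[[29,5],[32,7],[34,0],[40,5],[49,0]]
[[29,5],[32,7],[34,0],[40,15],[49,0]]
[[29,5],[32,7],[34,5],[35,0],[40,15],[49,0]]
[[29,5],[32,7],[35,0],[40,15],[49,0]]
[[29,5],[32,16],[34,7],[35,0],[40,15],[49,0]]
[[3,15],[11,0],[29,5],[32,16],[34,7],[35,0],[40,15],[49,0]]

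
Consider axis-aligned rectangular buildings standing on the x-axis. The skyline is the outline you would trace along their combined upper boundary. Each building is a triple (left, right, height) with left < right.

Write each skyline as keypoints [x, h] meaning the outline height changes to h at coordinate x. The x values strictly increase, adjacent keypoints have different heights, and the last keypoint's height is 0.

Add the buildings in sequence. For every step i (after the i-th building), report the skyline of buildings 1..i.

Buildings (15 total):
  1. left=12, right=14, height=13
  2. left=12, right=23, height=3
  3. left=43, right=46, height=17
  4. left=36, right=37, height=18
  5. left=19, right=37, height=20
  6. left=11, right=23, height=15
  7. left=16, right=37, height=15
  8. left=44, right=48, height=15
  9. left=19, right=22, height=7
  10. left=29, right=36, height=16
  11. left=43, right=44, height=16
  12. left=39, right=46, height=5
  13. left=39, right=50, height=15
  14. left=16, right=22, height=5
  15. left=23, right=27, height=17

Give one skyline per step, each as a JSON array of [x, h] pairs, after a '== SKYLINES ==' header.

== SKYLINES ==
[[12,13],[14,0]]
[[12,13],[14,3],[23,0]]
[[12,13],[14,3],[23,0],[43,17],[46,0]]
[[12,13],[14,3],[23,0],[36,18],[37,0],[43,17],[46,0]]
[[12,13],[14,3],[19,20],[37,0],[43,17],[46,0]]
[[11,15],[19,20],[37,0],[43,17],[46,0]]
[[11,15],[19,20],[37,0],[43,17],[46,0]]
[[11,15],[19,20],[37,0],[43,17],[46,15],[48,0]]
[[11,15],[19,20],[37,0],[43,17],[46,15],[48,0]]
[[11,15],[19,20],[37,0],[43,17],[46,15],[48,0]]
[[11,15],[19,20],[37,0],[43,17],[46,15],[48,0]]
[[11,15],[19,20],[37,0],[39,5],[43,17],[46,15],[48,0]]
[[11,15],[19,20],[37,0],[39,15],[43,17],[46,15],[50,0]]
[[11,15],[19,20],[37,0],[39,15],[43,17],[46,15],[50,0]]
[[11,15],[19,20],[37,0],[39,15],[43,17],[46,15],[50,0]]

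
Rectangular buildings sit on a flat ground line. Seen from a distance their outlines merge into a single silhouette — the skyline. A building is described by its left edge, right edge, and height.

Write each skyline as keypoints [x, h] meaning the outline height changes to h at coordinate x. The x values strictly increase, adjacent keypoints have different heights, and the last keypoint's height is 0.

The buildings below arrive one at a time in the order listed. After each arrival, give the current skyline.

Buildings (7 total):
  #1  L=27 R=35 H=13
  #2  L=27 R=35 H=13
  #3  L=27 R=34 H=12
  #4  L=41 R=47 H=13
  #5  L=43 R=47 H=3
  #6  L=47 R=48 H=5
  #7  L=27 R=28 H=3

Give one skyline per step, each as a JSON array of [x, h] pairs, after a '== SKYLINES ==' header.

== SKYLINES ==
[[27,13],[35,0]]
[[27,13],[35,0]]
[[27,13],[35,0]]
[[27,13],[35,0],[41,13],[47,0]]
[[27,13],[35,0],[41,13],[47,0]]
[[27,13],[35,0],[41,13],[47,5],[48,0]]
[[27,13],[35,0],[41,13],[47,5],[48,0]]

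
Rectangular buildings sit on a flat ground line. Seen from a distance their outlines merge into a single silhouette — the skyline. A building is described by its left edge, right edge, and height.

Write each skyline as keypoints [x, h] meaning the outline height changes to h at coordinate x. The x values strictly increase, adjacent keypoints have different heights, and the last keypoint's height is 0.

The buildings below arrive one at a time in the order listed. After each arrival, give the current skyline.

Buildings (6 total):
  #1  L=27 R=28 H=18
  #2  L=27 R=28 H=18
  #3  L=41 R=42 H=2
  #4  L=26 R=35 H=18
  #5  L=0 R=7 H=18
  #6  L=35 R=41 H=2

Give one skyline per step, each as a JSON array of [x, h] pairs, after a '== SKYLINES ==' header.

== SKYLINES ==
[[27,18],[28,0]]
[[27,18],[28,0]]
[[27,18],[28,0],[41,2],[42,0]]
[[26,18],[35,0],[41,2],[42,0]]
[[0,18],[7,0],[26,18],[35,0],[41,2],[42,0]]
[[0,18],[7,0],[26,18],[35,2],[42,0]]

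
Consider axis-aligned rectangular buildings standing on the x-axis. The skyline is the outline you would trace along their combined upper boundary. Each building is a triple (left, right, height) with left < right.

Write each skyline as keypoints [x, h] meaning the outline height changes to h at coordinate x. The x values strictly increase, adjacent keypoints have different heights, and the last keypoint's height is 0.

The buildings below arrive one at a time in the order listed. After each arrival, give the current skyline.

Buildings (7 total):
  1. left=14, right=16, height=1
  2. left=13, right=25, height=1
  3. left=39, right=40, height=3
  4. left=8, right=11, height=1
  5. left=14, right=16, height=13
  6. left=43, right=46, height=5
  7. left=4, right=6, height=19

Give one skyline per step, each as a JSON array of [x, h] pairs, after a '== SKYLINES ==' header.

== SKYLINES ==
[[14,1],[16,0]]
[[13,1],[25,0]]
[[13,1],[25,0],[39,3],[40,0]]
[[8,1],[11,0],[13,1],[25,0],[39,3],[40,0]]
[[8,1],[11,0],[13,1],[14,13],[16,1],[25,0],[39,3],[40,0]]
[[8,1],[11,0],[13,1],[14,13],[16,1],[25,0],[39,3],[40,0],[43,5],[46,0]]
[[4,19],[6,0],[8,1],[11,0],[13,1],[14,13],[16,1],[25,0],[39,3],[40,0],[43,5],[46,0]]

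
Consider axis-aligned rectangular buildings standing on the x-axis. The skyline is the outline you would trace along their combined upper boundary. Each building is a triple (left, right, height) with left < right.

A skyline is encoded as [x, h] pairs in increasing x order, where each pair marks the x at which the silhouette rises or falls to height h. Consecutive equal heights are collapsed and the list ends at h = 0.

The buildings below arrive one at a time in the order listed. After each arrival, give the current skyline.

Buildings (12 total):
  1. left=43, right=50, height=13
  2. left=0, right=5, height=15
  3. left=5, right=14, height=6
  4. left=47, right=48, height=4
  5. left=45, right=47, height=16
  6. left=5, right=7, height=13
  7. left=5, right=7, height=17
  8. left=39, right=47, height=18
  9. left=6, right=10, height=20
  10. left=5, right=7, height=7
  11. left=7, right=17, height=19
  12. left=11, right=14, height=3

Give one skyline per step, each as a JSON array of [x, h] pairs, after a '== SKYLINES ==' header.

== SKYLINES ==
[[43,13],[50,0]]
[[0,15],[5,0],[43,13],[50,0]]
[[0,15],[5,6],[14,0],[43,13],[50,0]]
[[0,15],[5,6],[14,0],[43,13],[50,0]]
[[0,15],[5,6],[14,0],[43,13],[45,16],[47,13],[50,0]]
[[0,15],[5,13],[7,6],[14,0],[43,13],[45,16],[47,13],[50,0]]
[[0,15],[5,17],[7,6],[14,0],[43,13],[45,16],[47,13],[50,0]]
[[0,15],[5,17],[7,6],[14,0],[39,18],[47,13],[50,0]]
[[0,15],[5,17],[6,20],[10,6],[14,0],[39,18],[47,13],[50,0]]
[[0,15],[5,17],[6,20],[10,6],[14,0],[39,18],[47,13],[50,0]]
[[0,15],[5,17],[6,20],[10,19],[17,0],[39,18],[47,13],[50,0]]
[[0,15],[5,17],[6,20],[10,19],[17,0],[39,18],[47,13],[50,0]]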